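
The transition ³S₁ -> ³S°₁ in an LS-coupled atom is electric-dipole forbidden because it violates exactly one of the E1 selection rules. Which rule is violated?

the L=0 ↔ L=0 exclusion

Initial level: S=1, L=0, J=1, parity even. Final level: S=1, L=0, J=1, parity odd.
Parity must change: even → odd — ok.
ΔS = 0: S: 1 → 1 — ok.
ΔL = 0, ±1 (not L=0↔0): L: 0 → 0, ΔL = +0 — fails.
ΔJ = 0, ±1 (not J=0↔0): J: 1 → 1, ΔJ = +0 — ok.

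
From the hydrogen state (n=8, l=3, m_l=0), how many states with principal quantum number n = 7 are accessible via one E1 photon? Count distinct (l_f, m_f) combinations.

E1 requires Δl = ±1, so l_f ∈ {2, 4}; with 0 ≤ l_f ≤ n_f−1 = 6, the allowed l_f values are {2, 4}.
For l_f = 2: m_f ∈ {m_i−1, m_i, m_i+1} ∩ [−2, 2] = {-1, 0, 1} → 3 states.
For l_f = 4: m_f ∈ {m_i−1, m_i, m_i+1} ∩ [−4, 4] = {-1, 0, 1} → 3 states.
Total: 6.

6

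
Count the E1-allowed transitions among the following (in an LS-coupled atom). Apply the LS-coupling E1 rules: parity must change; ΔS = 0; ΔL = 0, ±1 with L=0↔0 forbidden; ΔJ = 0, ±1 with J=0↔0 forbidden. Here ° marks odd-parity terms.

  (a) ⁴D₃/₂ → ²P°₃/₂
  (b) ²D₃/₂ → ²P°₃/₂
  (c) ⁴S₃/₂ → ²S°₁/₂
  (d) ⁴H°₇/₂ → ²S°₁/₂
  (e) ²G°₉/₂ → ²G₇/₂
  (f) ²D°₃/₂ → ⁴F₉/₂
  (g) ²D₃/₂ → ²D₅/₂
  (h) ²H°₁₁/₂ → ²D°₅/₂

(a) forbidden (ΔS fails)
(b) allowed
(c) forbidden (ΔS, ΔL fail)
(d) forbidden (parity, ΔS, ΔL, ΔJ fail)
(e) allowed
(f) forbidden (ΔS, ΔJ fail)
(g) forbidden (parity fails)
(h) forbidden (parity, ΔL, ΔJ fail)
Total allowed: 2 of 8.

2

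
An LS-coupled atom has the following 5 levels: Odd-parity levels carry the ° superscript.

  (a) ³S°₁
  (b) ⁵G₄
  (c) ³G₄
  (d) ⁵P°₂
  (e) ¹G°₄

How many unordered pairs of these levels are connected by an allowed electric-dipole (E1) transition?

(a)–(b): forbidden (ΔS, ΔL, ΔJ).
(a)–(c): forbidden (ΔL, ΔJ).
(a)–(d): forbidden (parity, ΔS).
(a)–(e): forbidden (parity, ΔS, ΔL, ΔJ).
(b)–(c): forbidden (parity, ΔS).
(b)–(d): forbidden (ΔL, ΔJ).
(b)–(e): forbidden (ΔS).
(c)–(d): forbidden (ΔS, ΔL, ΔJ).
(c)–(e): forbidden (ΔS).
(d)–(e): forbidden (parity, ΔS, ΔL, ΔJ).
Allowed pairs: 0 of 10.

0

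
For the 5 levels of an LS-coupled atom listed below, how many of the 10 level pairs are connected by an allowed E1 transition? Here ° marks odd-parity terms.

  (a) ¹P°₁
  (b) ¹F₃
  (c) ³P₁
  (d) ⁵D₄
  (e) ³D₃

0

(a)–(b): forbidden (ΔL, ΔJ).
(a)–(c): forbidden (ΔS).
(a)–(d): forbidden (ΔS, ΔJ).
(a)–(e): forbidden (ΔS, ΔJ).
(b)–(c): forbidden (parity, ΔS, ΔL, ΔJ).
(b)–(d): forbidden (parity, ΔS).
(b)–(e): forbidden (parity, ΔS).
(c)–(d): forbidden (parity, ΔS, ΔJ).
(c)–(e): forbidden (parity, ΔJ).
(d)–(e): forbidden (parity, ΔS).
Allowed pairs: 0 of 10.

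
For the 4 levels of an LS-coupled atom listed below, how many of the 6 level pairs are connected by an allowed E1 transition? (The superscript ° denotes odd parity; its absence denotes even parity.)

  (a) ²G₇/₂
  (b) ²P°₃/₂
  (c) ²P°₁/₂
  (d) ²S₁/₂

2

(a)–(b): forbidden (ΔL, ΔJ).
(a)–(c): forbidden (ΔL, ΔJ).
(a)–(d): forbidden (parity, ΔL, ΔJ).
(b)–(c): forbidden (parity).
(b)–(d): allowed.
(c)–(d): allowed.
Allowed pairs: 2 of 6.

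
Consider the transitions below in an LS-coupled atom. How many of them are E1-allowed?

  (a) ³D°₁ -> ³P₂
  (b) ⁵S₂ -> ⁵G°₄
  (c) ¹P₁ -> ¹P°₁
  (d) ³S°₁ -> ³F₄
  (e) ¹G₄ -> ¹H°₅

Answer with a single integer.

3

(a) allowed
(b) forbidden (ΔL, ΔJ fail)
(c) allowed
(d) forbidden (ΔL, ΔJ fail)
(e) allowed
Total allowed: 3 of 5.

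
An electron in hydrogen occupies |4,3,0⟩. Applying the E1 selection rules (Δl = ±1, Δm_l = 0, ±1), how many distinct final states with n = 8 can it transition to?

E1 requires Δl = ±1, so l_f ∈ {2, 4}; with 0 ≤ l_f ≤ n_f−1 = 7, the allowed l_f values are {2, 4}.
For l_f = 2: m_f ∈ {m_i−1, m_i, m_i+1} ∩ [−2, 2] = {-1, 0, 1} → 3 states.
For l_f = 4: m_f ∈ {m_i−1, m_i, m_i+1} ∩ [−4, 4] = {-1, 0, 1} → 3 states.
Total: 6.

6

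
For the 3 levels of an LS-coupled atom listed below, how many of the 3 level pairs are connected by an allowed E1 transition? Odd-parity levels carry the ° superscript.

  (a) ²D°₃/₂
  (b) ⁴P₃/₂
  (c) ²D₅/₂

(a)–(b): forbidden (ΔS).
(a)–(c): allowed.
(b)–(c): forbidden (parity, ΔS).
Allowed pairs: 1 of 3.

1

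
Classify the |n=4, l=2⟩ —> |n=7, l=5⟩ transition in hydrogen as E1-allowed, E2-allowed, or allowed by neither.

Δl = 5 − 2 = +3; l_i + l_f = 7.
E1 (Δl = ±1): not satisfied.
E2 (Δl = 0,±2, l_i+l_f ≥ 2): not satisfied.

neither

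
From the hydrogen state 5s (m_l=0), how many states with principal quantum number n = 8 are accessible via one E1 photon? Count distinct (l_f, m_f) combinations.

E1 requires Δl = ±1, so l_f ∈ {-1, 1}; with 0 ≤ l_f ≤ n_f−1 = 7, the allowed l_f values are {1}.
For l_f = 1: m_f ∈ {m_i−1, m_i, m_i+1} ∩ [−1, 1] = {-1, 0, 1} → 3 states.
Total: 3.

3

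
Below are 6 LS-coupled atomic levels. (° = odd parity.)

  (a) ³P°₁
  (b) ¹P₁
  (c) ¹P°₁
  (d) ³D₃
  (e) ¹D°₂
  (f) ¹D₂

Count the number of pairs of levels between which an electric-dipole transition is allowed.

(a)–(b): forbidden (ΔS).
(a)–(c): forbidden (parity, ΔS).
(a)–(d): forbidden (ΔJ).
(a)–(e): forbidden (parity, ΔS).
(a)–(f): forbidden (ΔS).
(b)–(c): allowed.
(b)–(d): forbidden (parity, ΔS, ΔJ).
(b)–(e): allowed.
(b)–(f): forbidden (parity).
(c)–(d): forbidden (ΔS, ΔJ).
(c)–(e): forbidden (parity).
(c)–(f): allowed.
(d)–(e): forbidden (ΔS).
(d)–(f): forbidden (parity, ΔS).
(e)–(f): allowed.
Allowed pairs: 4 of 15.

4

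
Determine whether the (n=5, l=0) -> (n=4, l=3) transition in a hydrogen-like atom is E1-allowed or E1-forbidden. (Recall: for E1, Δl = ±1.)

Δl = 3 − 0 = +3; the E1 rule Δl = ±1 is ✗.
The transition is electric-dipole forbidden.

forbidden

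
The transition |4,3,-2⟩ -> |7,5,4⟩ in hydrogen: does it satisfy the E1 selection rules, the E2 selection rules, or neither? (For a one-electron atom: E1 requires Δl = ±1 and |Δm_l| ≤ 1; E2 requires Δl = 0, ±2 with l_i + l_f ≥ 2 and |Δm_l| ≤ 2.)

Δl = 5 − 3 = +2; l_i + l_f = 8.
Δm_l = +6.
E1 (Δl = ±1, |Δm_l| ≤ 1): not satisfied.
E2 (Δl = 0,±2, l_i+l_f ≥ 2, |Δm_l| ≤ 2): not satisfied.

neither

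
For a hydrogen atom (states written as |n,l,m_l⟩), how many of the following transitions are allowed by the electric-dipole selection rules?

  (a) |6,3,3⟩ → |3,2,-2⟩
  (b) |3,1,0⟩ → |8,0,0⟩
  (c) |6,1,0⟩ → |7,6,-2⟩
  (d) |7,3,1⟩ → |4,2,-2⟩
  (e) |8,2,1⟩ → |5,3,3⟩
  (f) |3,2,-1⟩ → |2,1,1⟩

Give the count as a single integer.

(a) forbidden — Δm_l = -5 (E1 requires Δm_l = 0, ±1)
(b) allowed
(c) forbidden — Δl = +5 (E1 requires Δl = ±1); Δm_l = -2 (E1 requires Δm_l = 0, ±1)
(d) forbidden — Δm_l = -3 (E1 requires Δm_l = 0, ±1)
(e) forbidden — Δm_l = +2 (E1 requires Δm_l = 0, ±1)
(f) forbidden — Δm_l = +2 (E1 requires Δm_l = 0, ±1)
Total allowed: 1 of 6.

1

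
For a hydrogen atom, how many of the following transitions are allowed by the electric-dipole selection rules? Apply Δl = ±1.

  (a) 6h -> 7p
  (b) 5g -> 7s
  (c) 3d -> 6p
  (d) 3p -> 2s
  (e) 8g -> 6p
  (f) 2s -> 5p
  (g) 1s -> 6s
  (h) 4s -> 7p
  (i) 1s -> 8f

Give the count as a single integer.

4

(a) forbidden — Δl = -4 (E1 requires Δl = ±1)
(b) forbidden — Δl = -4 (E1 requires Δl = ±1)
(c) allowed
(d) allowed
(e) forbidden — Δl = -3 (E1 requires Δl = ±1)
(f) allowed
(g) forbidden — Δl = +0 (E1 requires Δl = ±1)
(h) allowed
(i) forbidden — Δl = +3 (E1 requires Δl = ±1)
Total allowed: 4 of 9.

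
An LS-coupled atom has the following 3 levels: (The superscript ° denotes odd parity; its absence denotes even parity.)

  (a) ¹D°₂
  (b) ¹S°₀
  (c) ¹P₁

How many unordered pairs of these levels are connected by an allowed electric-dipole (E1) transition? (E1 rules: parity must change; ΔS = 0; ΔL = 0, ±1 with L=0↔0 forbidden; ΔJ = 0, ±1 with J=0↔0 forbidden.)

(a)–(b): forbidden (parity, ΔL, ΔJ).
(a)–(c): allowed.
(b)–(c): allowed.
Allowed pairs: 2 of 3.

2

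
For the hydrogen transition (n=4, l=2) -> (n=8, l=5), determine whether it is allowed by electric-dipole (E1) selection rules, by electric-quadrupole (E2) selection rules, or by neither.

neither

Δl = 5 − 2 = +3; l_i + l_f = 7.
E1 (Δl = ±1): not satisfied.
E2 (Δl = 0,±2, l_i+l_f ≥ 2): not satisfied.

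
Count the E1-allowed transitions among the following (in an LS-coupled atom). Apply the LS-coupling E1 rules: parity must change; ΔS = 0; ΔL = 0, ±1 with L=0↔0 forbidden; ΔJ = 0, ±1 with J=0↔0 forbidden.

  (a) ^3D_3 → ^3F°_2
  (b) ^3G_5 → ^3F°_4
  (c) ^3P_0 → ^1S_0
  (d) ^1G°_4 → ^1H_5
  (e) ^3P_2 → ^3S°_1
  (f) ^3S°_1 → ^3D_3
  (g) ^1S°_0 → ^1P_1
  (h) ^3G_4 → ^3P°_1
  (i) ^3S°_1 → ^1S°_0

5

(a) allowed
(b) allowed
(c) forbidden (parity, ΔS, ΔJ fail)
(d) allowed
(e) allowed
(f) forbidden (ΔL, ΔJ fail)
(g) allowed
(h) forbidden (ΔL, ΔJ fail)
(i) forbidden (parity, ΔS, ΔL fail)
Total allowed: 5 of 9.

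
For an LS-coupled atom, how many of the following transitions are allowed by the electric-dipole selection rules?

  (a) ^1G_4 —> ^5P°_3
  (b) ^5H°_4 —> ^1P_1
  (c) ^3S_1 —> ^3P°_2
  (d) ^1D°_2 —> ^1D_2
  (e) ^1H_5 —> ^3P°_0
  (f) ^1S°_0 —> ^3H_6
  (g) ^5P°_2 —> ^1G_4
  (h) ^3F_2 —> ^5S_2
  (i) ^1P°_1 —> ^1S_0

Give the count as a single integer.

3

(a) forbidden (ΔS, ΔL fail)
(b) forbidden (ΔS, ΔL, ΔJ fail)
(c) allowed
(d) allowed
(e) forbidden (ΔS, ΔL, ΔJ fail)
(f) forbidden (ΔS, ΔL, ΔJ fail)
(g) forbidden (ΔS, ΔL, ΔJ fail)
(h) forbidden (parity, ΔS, ΔL fail)
(i) allowed
Total allowed: 3 of 9.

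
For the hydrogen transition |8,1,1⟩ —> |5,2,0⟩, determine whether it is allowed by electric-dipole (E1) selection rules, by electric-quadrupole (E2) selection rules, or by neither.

E1

Δl = 2 − 1 = +1; l_i + l_f = 3.
Δm_l = -1.
E1 (Δl = ±1, |Δm_l| ≤ 1): satisfied.
E2 (Δl = 0,±2, l_i+l_f ≥ 2, |Δm_l| ≤ 2): not satisfied.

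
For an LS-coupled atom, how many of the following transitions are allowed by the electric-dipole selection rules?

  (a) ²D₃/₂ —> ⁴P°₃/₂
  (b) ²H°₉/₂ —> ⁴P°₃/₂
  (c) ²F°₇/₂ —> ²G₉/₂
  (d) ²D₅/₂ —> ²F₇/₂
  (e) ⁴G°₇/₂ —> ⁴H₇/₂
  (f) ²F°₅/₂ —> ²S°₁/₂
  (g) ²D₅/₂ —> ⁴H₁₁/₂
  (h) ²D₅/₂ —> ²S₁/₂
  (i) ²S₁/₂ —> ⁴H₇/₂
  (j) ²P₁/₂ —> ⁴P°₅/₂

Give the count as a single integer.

2

(a) forbidden (ΔS fails)
(b) forbidden (parity, ΔS, ΔL, ΔJ fail)
(c) allowed
(d) forbidden (parity fails)
(e) allowed
(f) forbidden (parity, ΔL, ΔJ fail)
(g) forbidden (parity, ΔS, ΔL, ΔJ fail)
(h) forbidden (parity, ΔL, ΔJ fail)
(i) forbidden (parity, ΔS, ΔL, ΔJ fail)
(j) forbidden (ΔS, ΔJ fail)
Total allowed: 2 of 10.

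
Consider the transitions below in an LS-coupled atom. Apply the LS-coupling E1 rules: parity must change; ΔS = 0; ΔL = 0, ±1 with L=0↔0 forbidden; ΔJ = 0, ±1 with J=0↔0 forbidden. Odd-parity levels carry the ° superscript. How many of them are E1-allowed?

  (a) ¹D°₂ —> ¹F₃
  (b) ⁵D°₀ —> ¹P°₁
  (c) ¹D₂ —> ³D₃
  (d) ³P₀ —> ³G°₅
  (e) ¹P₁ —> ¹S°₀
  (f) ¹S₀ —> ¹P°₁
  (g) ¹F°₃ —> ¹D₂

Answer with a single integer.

(a) allowed
(b) forbidden (parity, ΔS fail)
(c) forbidden (parity, ΔS fail)
(d) forbidden (ΔL, ΔJ fail)
(e) allowed
(f) allowed
(g) allowed
Total allowed: 4 of 7.

4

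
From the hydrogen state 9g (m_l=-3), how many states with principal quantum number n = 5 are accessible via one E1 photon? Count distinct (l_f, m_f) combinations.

2

E1 requires Δl = ±1, so l_f ∈ {3, 5}; with 0 ≤ l_f ≤ n_f−1 = 4, the allowed l_f values are {3}.
For l_f = 3: m_f ∈ {m_i−1, m_i, m_i+1} ∩ [−3, 3] = {-3, -2} → 2 states.
Total: 2.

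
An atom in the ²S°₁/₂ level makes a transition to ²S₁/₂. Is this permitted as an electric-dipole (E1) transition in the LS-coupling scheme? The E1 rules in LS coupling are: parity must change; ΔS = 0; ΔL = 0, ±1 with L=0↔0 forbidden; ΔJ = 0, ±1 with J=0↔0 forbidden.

forbidden

Reading off the term symbols: S 1/2→1/2, L 0→0, J 1/2→1/2, parity odd→even.
ΔJ = 0, ±1 (not J=0↔0): J: 1/2 → 1/2, ΔJ = +0 — ok.
ΔS = 0: S: 1/2 → 1/2 — ok.
ΔL = 0, ±1 (not L=0↔0): L: 0 → 0, ΔL = +0 — fails.
Parity must change: odd → even — ok.
Rule(s) violated: ΔL.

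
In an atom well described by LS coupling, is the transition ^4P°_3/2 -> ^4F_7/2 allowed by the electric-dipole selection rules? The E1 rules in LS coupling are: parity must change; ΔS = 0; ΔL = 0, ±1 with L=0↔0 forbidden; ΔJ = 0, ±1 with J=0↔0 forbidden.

forbidden

Reading off the term symbols: S 3/2→3/2, L 1→3, J 3/2→7/2, parity odd→even.
Parity must change: odd → even — passes.
ΔS = 0: S: 3/2 → 3/2 — passes.
ΔL = 0, ±1 (not L=0↔0): L: 1 → 3, ΔL = +2 — fails.
ΔJ = 0, ±1 (not J=0↔0): J: 3/2 → 7/2, ΔJ = +2 — fails.
Rule(s) violated: ΔL, ΔJ.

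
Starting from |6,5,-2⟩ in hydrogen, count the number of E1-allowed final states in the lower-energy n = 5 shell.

E1 requires Δl = ±1, so l_f ∈ {4, 6}; with 0 ≤ l_f ≤ n_f−1 = 4, the allowed l_f values are {4}.
For l_f = 4: m_f ∈ {m_i−1, m_i, m_i+1} ∩ [−4, 4] = {-3, -2, -1} → 3 states.
Total: 3.

3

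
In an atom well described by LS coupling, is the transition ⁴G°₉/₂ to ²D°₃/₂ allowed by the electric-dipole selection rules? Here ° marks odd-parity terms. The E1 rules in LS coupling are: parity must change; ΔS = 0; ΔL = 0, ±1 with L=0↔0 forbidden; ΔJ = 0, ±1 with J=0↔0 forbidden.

Parity must change: odd → odd — fails.
ΔS = 0: S: 3/2 → 1/2 — fails.
ΔL = 0, ±1 (not L=0↔0): L: 4 → 2, ΔL = -2 — fails.
ΔJ = 0, ±1 (not J=0↔0): J: 9/2 → 3/2, ΔJ = -3 — fails.
Rule(s) violated: parity, ΔS, ΔL, ΔJ.

forbidden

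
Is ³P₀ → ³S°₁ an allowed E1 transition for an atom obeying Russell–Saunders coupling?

allowed

Initial level: S=1, L=1, J=0, parity even. Final level: S=1, L=0, J=1, parity odd.
Parity must change: even → odd — ok.
ΔJ = 0, ±1 (not J=0↔0): J: 0 → 1, ΔJ = +1 — ok.
ΔS = 0: S: 1 → 1 — ok.
ΔL = 0, ±1 (not L=0↔0): L: 1 → 0, ΔL = -1 — ok.
All four E1 rules are satisfied.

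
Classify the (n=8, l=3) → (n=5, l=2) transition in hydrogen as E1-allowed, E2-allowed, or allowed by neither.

Δl = 2 − 3 = -1; l_i + l_f = 5.
E1 (Δl = ±1): satisfied.
E2 (Δl = 0,±2, l_i+l_f ≥ 2): not satisfied.

E1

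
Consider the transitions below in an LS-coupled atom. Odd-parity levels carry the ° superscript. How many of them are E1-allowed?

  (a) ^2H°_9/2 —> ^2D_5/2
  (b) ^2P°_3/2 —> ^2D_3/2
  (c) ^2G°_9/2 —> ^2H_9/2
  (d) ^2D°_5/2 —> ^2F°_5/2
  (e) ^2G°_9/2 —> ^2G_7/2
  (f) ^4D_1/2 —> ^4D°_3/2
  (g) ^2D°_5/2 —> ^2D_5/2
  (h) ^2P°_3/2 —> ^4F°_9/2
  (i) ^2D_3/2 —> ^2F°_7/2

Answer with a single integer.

(a) forbidden (ΔL, ΔJ fail)
(b) allowed
(c) allowed
(d) forbidden (parity fails)
(e) allowed
(f) allowed
(g) allowed
(h) forbidden (parity, ΔS, ΔL, ΔJ fail)
(i) forbidden (ΔJ fails)
Total allowed: 5 of 9.

5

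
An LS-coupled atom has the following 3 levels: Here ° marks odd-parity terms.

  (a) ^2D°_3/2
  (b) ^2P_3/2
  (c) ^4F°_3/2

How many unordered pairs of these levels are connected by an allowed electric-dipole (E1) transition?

1

(a)–(b): allowed.
(a)–(c): forbidden (parity, ΔS).
(b)–(c): forbidden (ΔS, ΔL).
Allowed pairs: 1 of 3.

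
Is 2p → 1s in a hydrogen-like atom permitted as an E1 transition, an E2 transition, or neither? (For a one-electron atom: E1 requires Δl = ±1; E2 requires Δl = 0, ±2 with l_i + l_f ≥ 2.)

E1

Δl = 0 − 1 = -1; l_i + l_f = 1.
E1 (Δl = ±1): satisfied.
E2 (Δl = 0,±2, l_i+l_f ≥ 2): not satisfied.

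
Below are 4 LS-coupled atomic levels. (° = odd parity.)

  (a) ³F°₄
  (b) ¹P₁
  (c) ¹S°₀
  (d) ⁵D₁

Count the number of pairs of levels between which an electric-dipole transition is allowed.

1

(a)–(b): forbidden (ΔS, ΔL, ΔJ).
(a)–(c): forbidden (parity, ΔS, ΔL, ΔJ).
(a)–(d): forbidden (ΔS, ΔJ).
(b)–(c): allowed.
(b)–(d): forbidden (parity, ΔS).
(c)–(d): forbidden (ΔS, ΔL).
Allowed pairs: 1 of 6.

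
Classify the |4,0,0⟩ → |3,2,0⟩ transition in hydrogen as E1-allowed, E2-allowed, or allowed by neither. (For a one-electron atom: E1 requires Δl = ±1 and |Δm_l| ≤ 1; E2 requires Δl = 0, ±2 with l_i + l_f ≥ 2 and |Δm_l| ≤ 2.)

E2

Δl = 2 − 0 = +2; l_i + l_f = 2.
Δm_l = +0.
E1 (Δl = ±1, |Δm_l| ≤ 1): not satisfied.
E2 (Δl = 0,±2, l_i+l_f ≥ 2, |Δm_l| ≤ 2): satisfied.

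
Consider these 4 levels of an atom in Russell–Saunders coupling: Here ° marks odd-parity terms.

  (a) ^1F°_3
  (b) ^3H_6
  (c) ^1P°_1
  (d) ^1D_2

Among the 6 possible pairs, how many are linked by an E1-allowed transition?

2

(a)–(b): forbidden (ΔS, ΔL, ΔJ).
(a)–(c): forbidden (parity, ΔL, ΔJ).
(a)–(d): allowed.
(b)–(c): forbidden (ΔS, ΔL, ΔJ).
(b)–(d): forbidden (parity, ΔS, ΔL, ΔJ).
(c)–(d): allowed.
Allowed pairs: 2 of 6.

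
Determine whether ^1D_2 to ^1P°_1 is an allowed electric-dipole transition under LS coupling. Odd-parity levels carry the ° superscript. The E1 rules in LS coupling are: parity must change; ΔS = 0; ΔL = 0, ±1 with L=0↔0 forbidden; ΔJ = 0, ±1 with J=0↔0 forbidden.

allowed

Parity must change: even → odd — satisfied.
ΔJ = 0, ±1 (not J=0↔0): J: 2 → 1, ΔJ = -1 — satisfied.
ΔS = 0: S: 0 → 0 — satisfied.
ΔL = 0, ±1 (not L=0↔0): L: 2 → 1, ΔL = -1 — satisfied.
All four E1 rules are satisfied.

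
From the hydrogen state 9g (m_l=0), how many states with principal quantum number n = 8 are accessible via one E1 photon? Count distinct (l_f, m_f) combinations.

E1 requires Δl = ±1, so l_f ∈ {3, 5}; with 0 ≤ l_f ≤ n_f−1 = 7, the allowed l_f values are {3, 5}.
For l_f = 3: m_f ∈ {m_i−1, m_i, m_i+1} ∩ [−3, 3] = {-1, 0, 1} → 3 states.
For l_f = 5: m_f ∈ {m_i−1, m_i, m_i+1} ∩ [−5, 5] = {-1, 0, 1} → 3 states.
Total: 6.

6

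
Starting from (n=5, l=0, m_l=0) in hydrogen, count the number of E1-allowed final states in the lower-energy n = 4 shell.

E1 requires Δl = ±1, so l_f ∈ {-1, 1}; with 0 ≤ l_f ≤ n_f−1 = 3, the allowed l_f values are {1}.
For l_f = 1: m_f ∈ {m_i−1, m_i, m_i+1} ∩ [−1, 1] = {-1, 0, 1} → 3 states.
Total: 3.

3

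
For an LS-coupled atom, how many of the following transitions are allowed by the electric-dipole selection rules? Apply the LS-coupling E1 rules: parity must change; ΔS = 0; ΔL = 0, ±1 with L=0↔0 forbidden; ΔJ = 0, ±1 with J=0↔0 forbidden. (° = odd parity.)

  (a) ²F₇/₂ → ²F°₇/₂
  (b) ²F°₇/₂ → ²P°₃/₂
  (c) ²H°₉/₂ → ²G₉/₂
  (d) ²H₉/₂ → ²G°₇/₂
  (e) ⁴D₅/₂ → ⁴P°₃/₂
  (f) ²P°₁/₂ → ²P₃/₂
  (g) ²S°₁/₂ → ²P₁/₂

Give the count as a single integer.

(a) allowed
(b) forbidden (parity, ΔL, ΔJ fail)
(c) allowed
(d) allowed
(e) allowed
(f) allowed
(g) allowed
Total allowed: 6 of 7.

6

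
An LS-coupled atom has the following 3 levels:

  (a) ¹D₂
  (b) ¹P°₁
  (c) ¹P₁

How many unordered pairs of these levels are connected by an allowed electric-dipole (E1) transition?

2

(a)–(b): allowed.
(a)–(c): forbidden (parity).
(b)–(c): allowed.
Allowed pairs: 2 of 3.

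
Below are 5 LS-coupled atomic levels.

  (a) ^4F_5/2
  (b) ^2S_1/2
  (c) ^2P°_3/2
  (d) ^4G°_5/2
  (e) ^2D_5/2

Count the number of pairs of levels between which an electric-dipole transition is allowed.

3

(a)–(b): forbidden (parity, ΔS, ΔL, ΔJ).
(a)–(c): forbidden (ΔS, ΔL).
(a)–(d): allowed.
(a)–(e): forbidden (parity, ΔS).
(b)–(c): allowed.
(b)–(d): forbidden (ΔS, ΔL, ΔJ).
(b)–(e): forbidden (parity, ΔL, ΔJ).
(c)–(d): forbidden (parity, ΔS, ΔL).
(c)–(e): allowed.
(d)–(e): forbidden (ΔS, ΔL).
Allowed pairs: 3 of 10.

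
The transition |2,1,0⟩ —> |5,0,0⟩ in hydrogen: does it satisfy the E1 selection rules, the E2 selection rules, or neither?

Δl = 0 − 1 = -1; l_i + l_f = 1.
Δm_l = +0.
E1 (Δl = ±1, |Δm_l| ≤ 1): satisfied.
E2 (Δl = 0,±2, l_i+l_f ≥ 2, |Δm_l| ≤ 2): not satisfied.

E1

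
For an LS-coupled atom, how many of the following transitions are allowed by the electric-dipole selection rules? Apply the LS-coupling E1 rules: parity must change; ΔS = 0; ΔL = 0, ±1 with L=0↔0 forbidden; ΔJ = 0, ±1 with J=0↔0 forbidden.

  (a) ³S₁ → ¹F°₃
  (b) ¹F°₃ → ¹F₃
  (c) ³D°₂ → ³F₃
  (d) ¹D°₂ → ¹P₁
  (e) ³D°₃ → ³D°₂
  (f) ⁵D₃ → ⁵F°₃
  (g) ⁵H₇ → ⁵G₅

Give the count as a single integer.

4

(a) forbidden (ΔS, ΔL, ΔJ fail)
(b) allowed
(c) allowed
(d) allowed
(e) forbidden (parity fails)
(f) allowed
(g) forbidden (parity, ΔJ fail)
Total allowed: 4 of 7.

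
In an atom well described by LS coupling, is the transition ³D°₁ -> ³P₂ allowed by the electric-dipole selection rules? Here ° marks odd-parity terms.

allowed

Parity must change: odd → even — passes.
ΔS = 0: S: 1 → 1 — passes.
ΔL = 0, ±1 (not L=0↔0): L: 2 → 1, ΔL = -1 — passes.
ΔJ = 0, ±1 (not J=0↔0): J: 1 → 2, ΔJ = +1 — passes.
All four E1 rules are satisfied.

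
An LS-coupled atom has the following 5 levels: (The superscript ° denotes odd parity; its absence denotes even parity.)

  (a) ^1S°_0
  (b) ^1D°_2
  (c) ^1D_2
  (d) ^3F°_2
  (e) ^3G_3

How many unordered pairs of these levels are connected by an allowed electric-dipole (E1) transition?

2

(a)–(b): forbidden (parity, ΔL, ΔJ).
(a)–(c): forbidden (ΔL, ΔJ).
(a)–(d): forbidden (parity, ΔS, ΔL, ΔJ).
(a)–(e): forbidden (ΔS, ΔL, ΔJ).
(b)–(c): allowed.
(b)–(d): forbidden (parity, ΔS).
(b)–(e): forbidden (ΔS, ΔL).
(c)–(d): forbidden (ΔS).
(c)–(e): forbidden (parity, ΔS, ΔL).
(d)–(e): allowed.
Allowed pairs: 2 of 10.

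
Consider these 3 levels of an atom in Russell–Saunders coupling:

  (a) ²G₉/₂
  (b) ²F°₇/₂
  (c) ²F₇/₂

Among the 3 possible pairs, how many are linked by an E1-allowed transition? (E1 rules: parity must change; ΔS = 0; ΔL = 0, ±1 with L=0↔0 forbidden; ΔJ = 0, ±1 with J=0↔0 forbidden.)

(a)–(b): allowed.
(a)–(c): forbidden (parity).
(b)–(c): allowed.
Allowed pairs: 2 of 3.

2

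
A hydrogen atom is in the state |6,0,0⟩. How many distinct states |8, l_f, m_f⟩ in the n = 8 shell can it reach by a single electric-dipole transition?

E1 requires Δl = ±1, so l_f ∈ {-1, 1}; with 0 ≤ l_f ≤ n_f−1 = 7, the allowed l_f values are {1}.
For l_f = 1: m_f ∈ {m_i−1, m_i, m_i+1} ∩ [−1, 1] = {-1, 0, 1} → 3 states.
Total: 3.

3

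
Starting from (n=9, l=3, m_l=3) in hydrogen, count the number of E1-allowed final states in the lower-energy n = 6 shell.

E1 requires Δl = ±1, so l_f ∈ {2, 4}; with 0 ≤ l_f ≤ n_f−1 = 5, the allowed l_f values are {2, 4}.
For l_f = 2: m_f ∈ {m_i−1, m_i, m_i+1} ∩ [−2, 2] = {2} → 1 state.
For l_f = 4: m_f ∈ {m_i−1, m_i, m_i+1} ∩ [−4, 4] = {2, 3, 4} → 3 states.
Total: 4.

4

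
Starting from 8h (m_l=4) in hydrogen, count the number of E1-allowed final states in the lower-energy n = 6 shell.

2

E1 requires Δl = ±1, so l_f ∈ {4, 6}; with 0 ≤ l_f ≤ n_f−1 = 5, the allowed l_f values are {4}.
For l_f = 4: m_f ∈ {m_i−1, m_i, m_i+1} ∩ [−4, 4] = {3, 4} → 2 states.
Total: 2.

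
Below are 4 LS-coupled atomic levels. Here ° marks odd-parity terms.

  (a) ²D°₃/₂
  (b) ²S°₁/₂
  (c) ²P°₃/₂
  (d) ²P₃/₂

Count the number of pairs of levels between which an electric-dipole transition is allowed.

3

(a)–(b): forbidden (parity, ΔL).
(a)–(c): forbidden (parity).
(a)–(d): allowed.
(b)–(c): forbidden (parity).
(b)–(d): allowed.
(c)–(d): allowed.
Allowed pairs: 3 of 6.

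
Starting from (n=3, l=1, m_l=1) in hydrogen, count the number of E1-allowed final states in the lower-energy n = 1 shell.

E1 requires Δl = ±1, so l_f ∈ {0, 2}; with 0 ≤ l_f ≤ n_f−1 = 0, the allowed l_f values are {0}.
For l_f = 0: m_f ∈ {m_i−1, m_i, m_i+1} ∩ [−0, 0] = {0} → 1 state.
Total: 1.

1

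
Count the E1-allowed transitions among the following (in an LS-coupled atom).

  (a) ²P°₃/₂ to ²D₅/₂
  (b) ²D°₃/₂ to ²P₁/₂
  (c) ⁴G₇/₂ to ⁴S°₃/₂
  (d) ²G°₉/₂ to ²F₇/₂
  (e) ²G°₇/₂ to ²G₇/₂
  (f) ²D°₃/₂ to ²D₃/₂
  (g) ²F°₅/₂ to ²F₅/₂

6

(a) allowed
(b) allowed
(c) forbidden (ΔL, ΔJ fail)
(d) allowed
(e) allowed
(f) allowed
(g) allowed
Total allowed: 6 of 7.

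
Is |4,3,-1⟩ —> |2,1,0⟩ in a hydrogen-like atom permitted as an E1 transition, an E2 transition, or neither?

E2

Δl = 1 − 3 = -2; l_i + l_f = 4.
Δm_l = +1.
E1 (Δl = ±1, |Δm_l| ≤ 1): not satisfied.
E2 (Δl = 0,±2, l_i+l_f ≥ 2, |Δm_l| ≤ 2): satisfied.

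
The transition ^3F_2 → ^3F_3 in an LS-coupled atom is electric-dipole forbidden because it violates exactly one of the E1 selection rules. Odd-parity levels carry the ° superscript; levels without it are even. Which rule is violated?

Parity must change: even → even — violated.
ΔS = 0: S: 1 → 1 — satisfied.
ΔL = 0, ±1 (not L=0↔0): L: 3 → 3, ΔL = +0 — satisfied.
ΔJ = 0, ±1 (not J=0↔0): J: 2 → 3, ΔJ = +1 — satisfied.

parity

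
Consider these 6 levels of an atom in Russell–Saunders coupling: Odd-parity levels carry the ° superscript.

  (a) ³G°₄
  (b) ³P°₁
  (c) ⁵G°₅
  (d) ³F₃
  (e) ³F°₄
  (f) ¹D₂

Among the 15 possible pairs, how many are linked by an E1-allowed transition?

2

(a)–(b): forbidden (parity, ΔL, ΔJ).
(a)–(c): forbidden (parity, ΔS).
(a)–(d): allowed.
(a)–(e): forbidden (parity).
(a)–(f): forbidden (ΔS, ΔL, ΔJ).
(b)–(c): forbidden (parity, ΔS, ΔL, ΔJ).
(b)–(d): forbidden (ΔL, ΔJ).
(b)–(e): forbidden (parity, ΔL, ΔJ).
(b)–(f): forbidden (ΔS).
(c)–(d): forbidden (ΔS, ΔJ).
(c)–(e): forbidden (parity, ΔS).
(c)–(f): forbidden (ΔS, ΔL, ΔJ).
(d)–(e): allowed.
(d)–(f): forbidden (parity, ΔS).
(e)–(f): forbidden (ΔS, ΔJ).
Allowed pairs: 2 of 15.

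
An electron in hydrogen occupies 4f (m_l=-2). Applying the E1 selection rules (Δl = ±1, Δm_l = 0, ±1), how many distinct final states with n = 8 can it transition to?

E1 requires Δl = ±1, so l_f ∈ {2, 4}; with 0 ≤ l_f ≤ n_f−1 = 7, the allowed l_f values are {2, 4}.
For l_f = 2: m_f ∈ {m_i−1, m_i, m_i+1} ∩ [−2, 2] = {-2, -1} → 2 states.
For l_f = 4: m_f ∈ {m_i−1, m_i, m_i+1} ∩ [−4, 4] = {-3, -2, -1} → 3 states.
Total: 5.

5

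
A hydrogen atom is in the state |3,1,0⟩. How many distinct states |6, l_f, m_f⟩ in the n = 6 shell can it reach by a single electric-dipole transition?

4

E1 requires Δl = ±1, so l_f ∈ {0, 2}; with 0 ≤ l_f ≤ n_f−1 = 5, the allowed l_f values are {0, 2}.
For l_f = 0: m_f ∈ {m_i−1, m_i, m_i+1} ∩ [−0, 0] = {0} → 1 state.
For l_f = 2: m_f ∈ {m_i−1, m_i, m_i+1} ∩ [−2, 2] = {-1, 0, 1} → 3 states.
Total: 4.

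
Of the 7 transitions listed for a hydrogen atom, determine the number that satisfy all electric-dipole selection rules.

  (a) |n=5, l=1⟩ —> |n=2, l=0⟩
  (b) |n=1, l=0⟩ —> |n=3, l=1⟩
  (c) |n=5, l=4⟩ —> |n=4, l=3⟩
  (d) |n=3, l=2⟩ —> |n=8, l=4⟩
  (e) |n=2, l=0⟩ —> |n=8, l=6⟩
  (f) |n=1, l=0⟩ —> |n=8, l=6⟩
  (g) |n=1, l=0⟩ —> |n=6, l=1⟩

(a) allowed
(b) allowed
(c) allowed
(d) forbidden — Δl = +2 (E1 requires Δl = ±1)
(e) forbidden — Δl = +6 (E1 requires Δl = ±1)
(f) forbidden — Δl = +6 (E1 requires Δl = ±1)
(g) allowed
Total allowed: 4 of 7.

4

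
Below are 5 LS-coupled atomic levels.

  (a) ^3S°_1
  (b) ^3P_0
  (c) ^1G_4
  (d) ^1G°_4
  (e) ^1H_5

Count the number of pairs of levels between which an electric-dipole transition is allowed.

(a)–(b): allowed.
(a)–(c): forbidden (ΔS, ΔL, ΔJ).
(a)–(d): forbidden (parity, ΔS, ΔL, ΔJ).
(a)–(e): forbidden (ΔS, ΔL, ΔJ).
(b)–(c): forbidden (parity, ΔS, ΔL, ΔJ).
(b)–(d): forbidden (ΔS, ΔL, ΔJ).
(b)–(e): forbidden (parity, ΔS, ΔL, ΔJ).
(c)–(d): allowed.
(c)–(e): forbidden (parity).
(d)–(e): allowed.
Allowed pairs: 3 of 10.

3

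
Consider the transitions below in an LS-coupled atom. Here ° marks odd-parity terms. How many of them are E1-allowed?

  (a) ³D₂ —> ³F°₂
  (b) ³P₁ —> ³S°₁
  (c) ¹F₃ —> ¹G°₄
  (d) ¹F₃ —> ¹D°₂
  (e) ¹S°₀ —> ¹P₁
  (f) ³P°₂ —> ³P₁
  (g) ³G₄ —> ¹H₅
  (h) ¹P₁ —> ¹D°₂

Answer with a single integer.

(a) allowed
(b) allowed
(c) allowed
(d) allowed
(e) allowed
(f) allowed
(g) forbidden (parity, ΔS fail)
(h) allowed
Total allowed: 7 of 8.

7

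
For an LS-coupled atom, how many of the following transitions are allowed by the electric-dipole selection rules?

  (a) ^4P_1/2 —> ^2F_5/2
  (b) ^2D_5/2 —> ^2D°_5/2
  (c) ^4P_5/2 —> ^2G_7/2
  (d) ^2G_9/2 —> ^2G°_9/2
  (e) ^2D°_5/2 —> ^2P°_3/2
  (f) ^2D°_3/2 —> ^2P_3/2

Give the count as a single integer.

3

(a) forbidden (parity, ΔS, ΔL, ΔJ fail)
(b) allowed
(c) forbidden (parity, ΔS, ΔL fail)
(d) allowed
(e) forbidden (parity fails)
(f) allowed
Total allowed: 3 of 6.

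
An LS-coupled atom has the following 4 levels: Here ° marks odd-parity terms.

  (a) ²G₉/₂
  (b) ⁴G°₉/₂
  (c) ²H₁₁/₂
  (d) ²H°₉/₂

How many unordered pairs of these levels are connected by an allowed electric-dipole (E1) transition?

2

(a)–(b): forbidden (ΔS).
(a)–(c): forbidden (parity).
(a)–(d): allowed.
(b)–(c): forbidden (ΔS).
(b)–(d): forbidden (parity, ΔS).
(c)–(d): allowed.
Allowed pairs: 2 of 6.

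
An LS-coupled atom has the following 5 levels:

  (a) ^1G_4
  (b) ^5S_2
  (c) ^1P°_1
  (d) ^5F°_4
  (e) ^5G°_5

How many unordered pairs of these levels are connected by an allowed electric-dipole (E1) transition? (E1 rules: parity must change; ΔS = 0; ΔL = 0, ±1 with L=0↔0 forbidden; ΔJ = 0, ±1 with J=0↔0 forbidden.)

0

(a)–(b): forbidden (parity, ΔS, ΔL, ΔJ).
(a)–(c): forbidden (ΔL, ΔJ).
(a)–(d): forbidden (ΔS).
(a)–(e): forbidden (ΔS).
(b)–(c): forbidden (ΔS).
(b)–(d): forbidden (ΔL, ΔJ).
(b)–(e): forbidden (ΔL, ΔJ).
(c)–(d): forbidden (parity, ΔS, ΔL, ΔJ).
(c)–(e): forbidden (parity, ΔS, ΔL, ΔJ).
(d)–(e): forbidden (parity).
Allowed pairs: 0 of 10.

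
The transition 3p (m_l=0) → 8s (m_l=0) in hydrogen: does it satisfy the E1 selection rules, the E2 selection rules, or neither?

Δl = 0 − 1 = -1; l_i + l_f = 1.
Δm_l = +0.
E1 (Δl = ±1, |Δm_l| ≤ 1): satisfied.
E2 (Δl = 0,±2, l_i+l_f ≥ 2, |Δm_l| ≤ 2): not satisfied.

E1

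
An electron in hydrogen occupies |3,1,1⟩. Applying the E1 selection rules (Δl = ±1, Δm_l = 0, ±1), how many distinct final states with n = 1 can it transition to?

1

E1 requires Δl = ±1, so l_f ∈ {0, 2}; with 0 ≤ l_f ≤ n_f−1 = 0, the allowed l_f values are {0}.
For l_f = 0: m_f ∈ {m_i−1, m_i, m_i+1} ∩ [−0, 0] = {0} → 1 state.
Total: 1.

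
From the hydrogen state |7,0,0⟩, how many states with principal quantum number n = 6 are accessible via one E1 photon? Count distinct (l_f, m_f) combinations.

3

E1 requires Δl = ±1, so l_f ∈ {-1, 1}; with 0 ≤ l_f ≤ n_f−1 = 5, the allowed l_f values are {1}.
For l_f = 1: m_f ∈ {m_i−1, m_i, m_i+1} ∩ [−1, 1] = {-1, 0, 1} → 3 states.
Total: 3.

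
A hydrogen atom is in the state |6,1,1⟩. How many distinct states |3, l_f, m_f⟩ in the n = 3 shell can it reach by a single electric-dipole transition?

E1 requires Δl = ±1, so l_f ∈ {0, 2}; with 0 ≤ l_f ≤ n_f−1 = 2, the allowed l_f values are {0, 2}.
For l_f = 0: m_f ∈ {m_i−1, m_i, m_i+1} ∩ [−0, 0] = {0} → 1 state.
For l_f = 2: m_f ∈ {m_i−1, m_i, m_i+1} ∩ [−2, 2] = {0, 1, 2} → 3 states.
Total: 4.

4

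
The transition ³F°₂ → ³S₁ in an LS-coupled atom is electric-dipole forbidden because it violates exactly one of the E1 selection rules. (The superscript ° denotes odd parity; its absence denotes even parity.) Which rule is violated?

the ΔL = 0, ±1 rule

Initial level: S=1, L=3, J=2, parity odd. Final level: S=1, L=0, J=1, parity even.
Parity must change: odd → even — passes.
ΔL = 0, ±1 (not L=0↔0): L: 3 → 0, ΔL = -3 — fails.
ΔS = 0: S: 1 → 1 — passes.
ΔJ = 0, ±1 (not J=0↔0): J: 2 → 1, ΔJ = -1 — passes.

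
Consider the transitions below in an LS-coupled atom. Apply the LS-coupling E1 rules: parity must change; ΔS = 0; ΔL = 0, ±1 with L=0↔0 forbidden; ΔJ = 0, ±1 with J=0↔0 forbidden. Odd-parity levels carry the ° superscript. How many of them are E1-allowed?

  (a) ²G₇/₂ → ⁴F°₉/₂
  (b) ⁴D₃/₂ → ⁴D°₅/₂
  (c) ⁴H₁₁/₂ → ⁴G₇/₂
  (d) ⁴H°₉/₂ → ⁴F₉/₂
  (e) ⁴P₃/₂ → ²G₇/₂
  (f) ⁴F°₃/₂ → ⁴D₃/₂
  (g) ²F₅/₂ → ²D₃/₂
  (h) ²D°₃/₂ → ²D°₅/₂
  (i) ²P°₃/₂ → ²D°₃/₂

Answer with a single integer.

(a) forbidden (ΔS fails)
(b) allowed
(c) forbidden (parity, ΔJ fail)
(d) forbidden (ΔL fails)
(e) forbidden (parity, ΔS, ΔL, ΔJ fail)
(f) allowed
(g) forbidden (parity fails)
(h) forbidden (parity fails)
(i) forbidden (parity fails)
Total allowed: 2 of 9.

2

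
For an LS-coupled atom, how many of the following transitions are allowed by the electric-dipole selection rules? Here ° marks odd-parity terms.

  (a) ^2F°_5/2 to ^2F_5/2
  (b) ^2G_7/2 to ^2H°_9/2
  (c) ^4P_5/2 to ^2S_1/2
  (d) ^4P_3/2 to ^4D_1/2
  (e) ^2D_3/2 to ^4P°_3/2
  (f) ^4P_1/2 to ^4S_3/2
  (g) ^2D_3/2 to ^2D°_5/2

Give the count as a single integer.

3

(a) allowed
(b) allowed
(c) forbidden (parity, ΔS, ΔJ fail)
(d) forbidden (parity fails)
(e) forbidden (ΔS fails)
(f) forbidden (parity fails)
(g) allowed
Total allowed: 3 of 7.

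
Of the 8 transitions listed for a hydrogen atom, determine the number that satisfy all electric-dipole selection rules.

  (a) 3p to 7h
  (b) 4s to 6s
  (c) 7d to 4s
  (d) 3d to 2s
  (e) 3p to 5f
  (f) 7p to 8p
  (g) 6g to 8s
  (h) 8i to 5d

0

(a) forbidden — Δl = +4 (E1 requires Δl = ±1)
(b) forbidden — Δl = +0 (E1 requires Δl = ±1)
(c) forbidden — Δl = -2 (E1 requires Δl = ±1)
(d) forbidden — Δl = -2 (E1 requires Δl = ±1)
(e) forbidden — Δl = +2 (E1 requires Δl = ±1)
(f) forbidden — Δl = +0 (E1 requires Δl = ±1)
(g) forbidden — Δl = -4 (E1 requires Δl = ±1)
(h) forbidden — Δl = -4 (E1 requires Δl = ±1)
Total allowed: 0 of 8.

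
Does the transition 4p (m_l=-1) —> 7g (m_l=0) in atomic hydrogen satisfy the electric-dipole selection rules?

Initial l = 1, final l = 4, so Δl = +3. E1 requires Δl = ±1: ✗.
Δm_l = 0 − (-1) = +1. E1 requires Δm_l = 0, ±1: ✓.
The transition is electric-dipole forbidden.

forbidden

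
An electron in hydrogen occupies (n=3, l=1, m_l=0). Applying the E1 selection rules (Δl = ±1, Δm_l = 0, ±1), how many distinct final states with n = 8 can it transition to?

E1 requires Δl = ±1, so l_f ∈ {0, 2}; with 0 ≤ l_f ≤ n_f−1 = 7, the allowed l_f values are {0, 2}.
For l_f = 0: m_f ∈ {m_i−1, m_i, m_i+1} ∩ [−0, 0] = {0} → 1 state.
For l_f = 2: m_f ∈ {m_i−1, m_i, m_i+1} ∩ [−2, 2] = {-1, 0, 1} → 3 states.
Total: 4.

4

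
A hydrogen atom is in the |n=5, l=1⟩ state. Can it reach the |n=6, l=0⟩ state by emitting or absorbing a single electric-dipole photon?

Δl = 0 − 1 = -1; the E1 rule Δl = ±1 is ✓.
All E1 selection rules are satisfied.

allowed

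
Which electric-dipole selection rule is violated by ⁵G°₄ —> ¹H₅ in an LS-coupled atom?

Reading off the term symbols: S 2→0, L 4→5, J 4→5, parity odd→even.
Parity must change: odd → even — passes.
ΔS = 0: S: 2 → 0 — fails.
ΔL = 0, ±1 (not L=0↔0): L: 4 → 5, ΔL = +1 — passes.
ΔJ = 0, ±1 (not J=0↔0): J: 4 → 5, ΔJ = +1 — passes.

the ΔS = 0 rule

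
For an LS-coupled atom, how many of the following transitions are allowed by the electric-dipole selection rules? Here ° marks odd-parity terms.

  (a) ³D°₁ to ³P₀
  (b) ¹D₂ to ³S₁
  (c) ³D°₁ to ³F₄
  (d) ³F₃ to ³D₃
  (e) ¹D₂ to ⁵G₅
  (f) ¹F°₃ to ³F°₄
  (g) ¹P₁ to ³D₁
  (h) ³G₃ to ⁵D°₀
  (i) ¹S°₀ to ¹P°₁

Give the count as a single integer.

1

(a) allowed
(b) forbidden (parity, ΔS, ΔL fail)
(c) forbidden (ΔJ fails)
(d) forbidden (parity fails)
(e) forbidden (parity, ΔS, ΔL, ΔJ fail)
(f) forbidden (parity, ΔS fail)
(g) forbidden (parity, ΔS fail)
(h) forbidden (ΔS, ΔL, ΔJ fail)
(i) forbidden (parity fails)
Total allowed: 1 of 9.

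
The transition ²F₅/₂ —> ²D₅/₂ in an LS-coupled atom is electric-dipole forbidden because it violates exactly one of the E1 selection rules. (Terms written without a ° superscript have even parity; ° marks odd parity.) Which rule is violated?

parity

Parity must change: even → even — violated.
ΔS = 0: S: 1/2 → 1/2 — satisfied.
ΔL = 0, ±1 (not L=0↔0): L: 3 → 2, ΔL = -1 — satisfied.
ΔJ = 0, ±1 (not J=0↔0): J: 5/2 → 5/2, ΔJ = +0 — satisfied.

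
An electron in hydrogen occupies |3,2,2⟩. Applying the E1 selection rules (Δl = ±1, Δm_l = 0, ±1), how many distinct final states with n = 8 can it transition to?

E1 requires Δl = ±1, so l_f ∈ {1, 3}; with 0 ≤ l_f ≤ n_f−1 = 7, the allowed l_f values are {1, 3}.
For l_f = 1: m_f ∈ {m_i−1, m_i, m_i+1} ∩ [−1, 1] = {1} → 1 state.
For l_f = 3: m_f ∈ {m_i−1, m_i, m_i+1} ∩ [−3, 3] = {1, 2, 3} → 3 states.
Total: 4.

4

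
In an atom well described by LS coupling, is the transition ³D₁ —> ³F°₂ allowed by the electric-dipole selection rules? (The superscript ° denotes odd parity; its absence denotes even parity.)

allowed

Parity must change: even → odd — passes.
ΔS = 0: S: 1 → 1 — passes.
ΔL = 0, ±1 (not L=0↔0): L: 2 → 3, ΔL = +1 — passes.
ΔJ = 0, ±1 (not J=0↔0): J: 1 → 2, ΔJ = +1 — passes.
All four E1 rules are satisfied.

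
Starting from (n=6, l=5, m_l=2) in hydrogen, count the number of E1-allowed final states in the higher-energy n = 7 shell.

E1 requires Δl = ±1, so l_f ∈ {4, 6}; with 0 ≤ l_f ≤ n_f−1 = 6, the allowed l_f values are {4, 6}.
For l_f = 4: m_f ∈ {m_i−1, m_i, m_i+1} ∩ [−4, 4] = {1, 2, 3} → 3 states.
For l_f = 6: m_f ∈ {m_i−1, m_i, m_i+1} ∩ [−6, 6] = {1, 2, 3} → 3 states.
Total: 6.

6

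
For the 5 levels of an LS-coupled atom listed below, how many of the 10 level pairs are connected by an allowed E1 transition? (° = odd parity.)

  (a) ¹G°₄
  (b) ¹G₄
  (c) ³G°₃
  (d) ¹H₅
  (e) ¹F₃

3

(a)–(b): allowed.
(a)–(c): forbidden (parity, ΔS).
(a)–(d): allowed.
(a)–(e): allowed.
(b)–(c): forbidden (ΔS).
(b)–(d): forbidden (parity).
(b)–(e): forbidden (parity).
(c)–(d): forbidden (ΔS, ΔJ).
(c)–(e): forbidden (ΔS).
(d)–(e): forbidden (parity, ΔL, ΔJ).
Allowed pairs: 3 of 10.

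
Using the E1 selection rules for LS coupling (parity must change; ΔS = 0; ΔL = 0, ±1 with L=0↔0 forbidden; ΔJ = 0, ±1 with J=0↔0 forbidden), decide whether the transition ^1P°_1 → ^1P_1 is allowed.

Initial level: S=0, L=1, J=1, parity odd. Final level: S=0, L=1, J=1, parity even.
Parity must change: odd → even — ✓.
ΔS = 0: S: 0 → 0 — ✓.
ΔL = 0, ±1 (not L=0↔0): L: 1 → 1, ΔL = +0 — ✓.
ΔJ = 0, ±1 (not J=0↔0): J: 1 → 1, ΔJ = +0 — ✓.
All four E1 rules are satisfied.

allowed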